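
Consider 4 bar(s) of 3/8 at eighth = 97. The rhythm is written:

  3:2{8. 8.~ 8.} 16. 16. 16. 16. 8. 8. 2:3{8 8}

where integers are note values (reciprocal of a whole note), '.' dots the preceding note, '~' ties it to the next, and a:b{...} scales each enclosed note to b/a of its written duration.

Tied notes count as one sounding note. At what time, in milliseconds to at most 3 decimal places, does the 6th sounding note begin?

note 6 onset = 21/4b = 3247.423ms

1. 0.0ms @ 0 + 618.557ms (1)
2. 618.557ms @ 1 + 1237.113ms (2)
3. 1855.67ms @ 3 + 463.918ms (3/4)
4. 2319.588ms @ 15/4 + 463.918ms (3/4)
5. 2783.505ms @ 9/2 + 463.918ms (3/4)
6. 3247.423ms @ 21/4 + 463.918ms (3/4)
7. 3711.34ms @ 6 + 927.835ms (3/2)
8. 4639.175ms @ 15/2 + 927.835ms (3/2)
9. 5567.01ms @ 9 + 927.835ms (3/2)
10. 6494.845ms @ 21/2 + 927.835ms (3/2)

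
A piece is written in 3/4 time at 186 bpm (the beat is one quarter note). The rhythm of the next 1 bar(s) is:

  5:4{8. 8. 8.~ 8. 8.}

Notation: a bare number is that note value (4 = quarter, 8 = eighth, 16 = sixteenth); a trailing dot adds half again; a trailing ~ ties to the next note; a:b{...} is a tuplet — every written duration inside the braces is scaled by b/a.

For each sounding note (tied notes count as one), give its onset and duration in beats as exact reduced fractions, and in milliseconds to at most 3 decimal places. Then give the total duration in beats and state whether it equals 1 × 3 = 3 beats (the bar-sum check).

1) 0.0ms=0b +193.548ms=3/5b
2) 193.548ms=3/5b +193.548ms=3/5b
3) 387.097ms=6/5b +387.097ms=6/5b
4) 774.194ms=12/5b +193.548ms=3/5b
Σ=3b of 3 (186bpm 3/4) — PASS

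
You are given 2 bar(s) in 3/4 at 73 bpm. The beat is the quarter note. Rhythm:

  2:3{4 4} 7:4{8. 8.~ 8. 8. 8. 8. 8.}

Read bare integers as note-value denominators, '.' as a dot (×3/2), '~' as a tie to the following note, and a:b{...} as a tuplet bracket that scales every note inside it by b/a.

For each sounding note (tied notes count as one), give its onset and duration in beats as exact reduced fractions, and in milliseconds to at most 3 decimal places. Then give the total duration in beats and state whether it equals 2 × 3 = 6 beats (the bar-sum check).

1) 0.0ms=0b +1232.877ms=3/2b
2) 1232.877ms=3/2b +1232.877ms=3/2b
3) 2465.753ms=3b +352.25ms=3/7b
4) 2818.004ms=24/7b +704.501ms=6/7b
5) 3522.505ms=30/7b +352.25ms=3/7b
6) 3874.755ms=33/7b +352.25ms=3/7b
7) 4227.006ms=36/7b +352.25ms=3/7b
8) 4579.256ms=39/7b +352.25ms=3/7b
Σ=6b of 6 (73bpm 3/4) — PASS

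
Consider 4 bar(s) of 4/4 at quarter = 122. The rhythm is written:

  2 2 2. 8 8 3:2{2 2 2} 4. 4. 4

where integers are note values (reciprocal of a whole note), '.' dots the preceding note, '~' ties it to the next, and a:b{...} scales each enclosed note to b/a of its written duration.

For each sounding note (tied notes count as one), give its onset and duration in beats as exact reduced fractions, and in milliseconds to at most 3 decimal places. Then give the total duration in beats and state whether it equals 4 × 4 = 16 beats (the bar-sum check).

1) 0.0ms=0b +983.607ms=2b
2) 983.607ms=2b +983.607ms=2b
3) 1967.213ms=4b +1475.41ms=3b
4) 3442.623ms=7b +245.902ms=1/2b
5) 3688.525ms=15/2b +245.902ms=1/2b
6) 3934.426ms=8b +655.738ms=4/3b
7) 4590.164ms=28/3b +655.738ms=4/3b
8) 5245.902ms=32/3b +655.738ms=4/3b
9) 5901.639ms=12b +737.705ms=3/2b
10) 6639.344ms=27/2b +737.705ms=3/2b
11) 7377.049ms=15b +491.803ms=1b
Σ=16b of 16 (122bpm 4/4) — PASS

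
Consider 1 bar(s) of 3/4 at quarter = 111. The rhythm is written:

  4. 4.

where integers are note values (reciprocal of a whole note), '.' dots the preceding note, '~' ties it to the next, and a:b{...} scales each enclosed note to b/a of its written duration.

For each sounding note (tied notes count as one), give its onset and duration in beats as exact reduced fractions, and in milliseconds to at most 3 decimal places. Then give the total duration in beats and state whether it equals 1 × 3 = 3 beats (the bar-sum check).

1) 0.0ms=0b +810.811ms=3/2b
2) 810.811ms=3/2b +810.811ms=3/2b
Σ=3b of 3 (111bpm 3/4) — PASS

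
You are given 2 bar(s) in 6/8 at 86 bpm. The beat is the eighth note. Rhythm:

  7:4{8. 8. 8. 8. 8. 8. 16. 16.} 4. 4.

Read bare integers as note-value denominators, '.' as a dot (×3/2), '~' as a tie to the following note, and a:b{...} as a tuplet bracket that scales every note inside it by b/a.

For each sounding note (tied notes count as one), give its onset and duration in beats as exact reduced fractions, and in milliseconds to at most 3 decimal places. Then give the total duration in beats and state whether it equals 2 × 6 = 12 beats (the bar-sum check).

1) 0.0ms=0b +598.007ms=6/7b
2) 598.007ms=6/7b +598.007ms=6/7b
3) 1196.013ms=12/7b +598.007ms=6/7b
4) 1794.02ms=18/7b +598.007ms=6/7b
5) 2392.027ms=24/7b +598.007ms=6/7b
6) 2990.033ms=30/7b +598.007ms=6/7b
7) 3588.04ms=36/7b +299.003ms=3/7b
8) 3887.043ms=39/7b +299.003ms=3/7b
9) 4186.047ms=6b +2093.023ms=3b
10) 6279.07ms=9b +2093.023ms=3b
Σ=12b of 12 (86bpm 6/8) — PASS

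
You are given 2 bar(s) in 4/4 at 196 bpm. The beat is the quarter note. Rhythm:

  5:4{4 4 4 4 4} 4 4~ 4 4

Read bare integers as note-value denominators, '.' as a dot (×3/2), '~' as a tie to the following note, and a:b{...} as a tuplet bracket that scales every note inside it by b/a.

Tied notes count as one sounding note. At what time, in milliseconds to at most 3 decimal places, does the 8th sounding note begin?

1. 0.0ms @ 0 + 244.898ms (4/5)
2. 244.898ms @ 4/5 + 244.898ms (4/5)
3. 489.796ms @ 8/5 + 244.898ms (4/5)
4. 734.694ms @ 12/5 + 244.898ms (4/5)
5. 979.592ms @ 16/5 + 244.898ms (4/5)
6. 1224.49ms @ 4 + 306.122ms (1)
7. 1530.612ms @ 5 + 612.245ms (2)
8. 2142.857ms @ 7 + 306.122ms (1)

note 8 onset = 7b = 2142.857ms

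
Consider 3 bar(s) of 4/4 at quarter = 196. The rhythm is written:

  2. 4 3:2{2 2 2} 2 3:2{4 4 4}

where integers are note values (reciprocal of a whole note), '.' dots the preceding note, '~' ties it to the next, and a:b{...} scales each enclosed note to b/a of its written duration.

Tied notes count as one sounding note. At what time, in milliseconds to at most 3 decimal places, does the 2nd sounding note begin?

1. 0.0ms @ 0 + 918.367ms (3)
2. 918.367ms @ 3 + 306.122ms (1)
3. 1224.49ms @ 4 + 408.163ms (4/3)
4. 1632.653ms @ 16/3 + 408.163ms (4/3)
5. 2040.816ms @ 20/3 + 408.163ms (4/3)
6. 2448.98ms @ 8 + 612.245ms (2)
7. 3061.224ms @ 10 + 204.082ms (2/3)
8. 3265.306ms @ 32/3 + 204.082ms (2/3)
9. 3469.388ms @ 34/3 + 204.082ms (2/3)

note 2 onset = 3b = 918.367ms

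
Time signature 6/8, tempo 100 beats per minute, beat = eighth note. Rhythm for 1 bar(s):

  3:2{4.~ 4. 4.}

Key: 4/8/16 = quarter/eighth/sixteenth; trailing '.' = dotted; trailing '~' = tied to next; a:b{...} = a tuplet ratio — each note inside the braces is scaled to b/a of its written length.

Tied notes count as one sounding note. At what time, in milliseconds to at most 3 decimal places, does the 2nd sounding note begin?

1. 0.0ms @ 0 + 2400.0ms (4)
2. 2400.0ms @ 4 + 1200.0ms (2)

note 2 onset = 4b = 2400.0ms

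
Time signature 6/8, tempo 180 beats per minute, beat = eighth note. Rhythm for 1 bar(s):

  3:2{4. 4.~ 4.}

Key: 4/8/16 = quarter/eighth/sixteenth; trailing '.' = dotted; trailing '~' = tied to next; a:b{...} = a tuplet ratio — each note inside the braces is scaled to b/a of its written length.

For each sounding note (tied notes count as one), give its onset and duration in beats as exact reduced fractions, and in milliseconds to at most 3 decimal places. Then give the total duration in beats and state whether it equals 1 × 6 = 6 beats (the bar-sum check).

1) 0.0ms=0b +666.667ms=2b
2) 666.667ms=2b +1333.333ms=4b
Σ=6b of 6 (180bpm 6/8) — PASS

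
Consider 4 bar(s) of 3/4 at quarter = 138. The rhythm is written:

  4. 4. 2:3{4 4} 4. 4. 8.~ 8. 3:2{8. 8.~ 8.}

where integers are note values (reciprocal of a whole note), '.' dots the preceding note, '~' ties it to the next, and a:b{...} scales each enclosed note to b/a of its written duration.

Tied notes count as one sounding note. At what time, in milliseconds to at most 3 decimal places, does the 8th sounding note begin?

1. 0.0ms @ 0 + 652.174ms (3/2)
2. 652.174ms @ 3/2 + 652.174ms (3/2)
3. 1304.348ms @ 3 + 652.174ms (3/2)
4. 1956.522ms @ 9/2 + 652.174ms (3/2)
5. 2608.696ms @ 6 + 652.174ms (3/2)
6. 3260.87ms @ 15/2 + 652.174ms (3/2)
7. 3913.043ms @ 9 + 652.174ms (3/2)
8. 4565.217ms @ 21/2 + 217.391ms (1/2)
9. 4782.609ms @ 11 + 434.783ms (1)

note 8 onset = 21/2b = 4565.217ms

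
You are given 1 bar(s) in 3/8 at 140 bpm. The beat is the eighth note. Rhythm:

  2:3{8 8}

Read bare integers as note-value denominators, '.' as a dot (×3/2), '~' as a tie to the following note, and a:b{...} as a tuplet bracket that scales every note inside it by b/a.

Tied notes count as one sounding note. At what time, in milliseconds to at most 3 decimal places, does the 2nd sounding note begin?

note 2 onset = 3/2b = 642.857ms

1. 0.0ms @ 0 + 642.857ms (3/2)
2. 642.857ms @ 3/2 + 642.857ms (3/2)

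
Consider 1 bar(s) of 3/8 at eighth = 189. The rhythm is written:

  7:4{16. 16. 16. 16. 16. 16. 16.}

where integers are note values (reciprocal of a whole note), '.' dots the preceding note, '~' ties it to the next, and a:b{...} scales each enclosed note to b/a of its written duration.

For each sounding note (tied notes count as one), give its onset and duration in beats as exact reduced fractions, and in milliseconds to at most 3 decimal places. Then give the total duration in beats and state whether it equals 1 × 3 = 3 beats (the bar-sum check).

1) 0.0ms=0b +136.054ms=3/7b
2) 136.054ms=3/7b +136.054ms=3/7b
3) 272.109ms=6/7b +136.054ms=3/7b
4) 408.163ms=9/7b +136.054ms=3/7b
5) 544.218ms=12/7b +136.054ms=3/7b
6) 680.272ms=15/7b +136.054ms=3/7b
7) 816.327ms=18/7b +136.054ms=3/7b
Σ=3b of 3 (189bpm 3/8) — PASS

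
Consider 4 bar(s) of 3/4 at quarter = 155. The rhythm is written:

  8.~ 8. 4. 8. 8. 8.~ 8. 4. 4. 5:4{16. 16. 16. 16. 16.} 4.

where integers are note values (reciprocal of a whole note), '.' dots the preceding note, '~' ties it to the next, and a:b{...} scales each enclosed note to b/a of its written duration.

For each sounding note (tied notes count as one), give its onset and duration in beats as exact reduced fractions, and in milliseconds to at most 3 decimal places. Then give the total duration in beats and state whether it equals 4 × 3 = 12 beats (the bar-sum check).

1) 0.0ms=0b +580.645ms=3/2b
2) 580.645ms=3/2b +580.645ms=3/2b
3) 1161.29ms=3b +290.323ms=3/4b
4) 1451.613ms=15/4b +290.323ms=3/4b
5) 1741.935ms=9/2b +580.645ms=3/2b
6) 2322.581ms=6b +580.645ms=3/2b
7) 2903.226ms=15/2b +580.645ms=3/2b
8) 3483.871ms=9b +116.129ms=3/10b
9) 3600.0ms=93/10b +116.129ms=3/10b
10) 3716.129ms=48/5b +116.129ms=3/10b
11) 3832.258ms=99/10b +116.129ms=3/10b
12) 3948.387ms=51/5b +116.129ms=3/10b
13) 4064.516ms=21/2b +580.645ms=3/2b
Σ=12b of 12 (155bpm 3/4) — PASS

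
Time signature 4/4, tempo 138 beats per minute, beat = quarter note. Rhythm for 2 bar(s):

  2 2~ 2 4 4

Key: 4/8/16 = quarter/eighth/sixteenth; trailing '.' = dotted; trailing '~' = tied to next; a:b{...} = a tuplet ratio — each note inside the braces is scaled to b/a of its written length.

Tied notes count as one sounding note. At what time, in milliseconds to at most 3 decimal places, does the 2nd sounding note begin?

note 2 onset = 2b = 869.565ms

1. 0.0ms @ 0 + 869.565ms (2)
2. 869.565ms @ 2 + 1739.13ms (4)
3. 2608.696ms @ 6 + 434.783ms (1)
4. 3043.478ms @ 7 + 434.783ms (1)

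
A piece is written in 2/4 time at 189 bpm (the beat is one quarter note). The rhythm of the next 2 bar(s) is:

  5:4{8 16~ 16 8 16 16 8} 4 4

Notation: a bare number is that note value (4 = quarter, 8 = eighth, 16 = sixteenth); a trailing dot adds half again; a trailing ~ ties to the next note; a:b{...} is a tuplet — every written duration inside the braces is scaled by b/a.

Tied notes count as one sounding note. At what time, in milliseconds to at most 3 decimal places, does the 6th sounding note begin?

1. 0.0ms @ 0 + 126.984ms (2/5)
2. 126.984ms @ 2/5 + 126.984ms (2/5)
3. 253.968ms @ 4/5 + 126.984ms (2/5)
4. 380.952ms @ 6/5 + 63.492ms (1/5)
5. 444.444ms @ 7/5 + 63.492ms (1/5)
6. 507.937ms @ 8/5 + 126.984ms (2/5)
7. 634.921ms @ 2 + 317.46ms (1)
8. 952.381ms @ 3 + 317.46ms (1)

note 6 onset = 8/5b = 507.937ms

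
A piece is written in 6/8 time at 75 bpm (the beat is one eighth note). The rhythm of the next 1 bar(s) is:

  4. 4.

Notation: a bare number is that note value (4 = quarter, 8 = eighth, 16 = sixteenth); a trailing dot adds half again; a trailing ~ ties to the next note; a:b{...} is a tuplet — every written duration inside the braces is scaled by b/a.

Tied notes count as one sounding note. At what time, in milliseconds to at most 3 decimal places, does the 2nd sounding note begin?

1. 0.0ms @ 0 + 2400.0ms (3)
2. 2400.0ms @ 3 + 2400.0ms (3)

note 2 onset = 3b = 2400.0ms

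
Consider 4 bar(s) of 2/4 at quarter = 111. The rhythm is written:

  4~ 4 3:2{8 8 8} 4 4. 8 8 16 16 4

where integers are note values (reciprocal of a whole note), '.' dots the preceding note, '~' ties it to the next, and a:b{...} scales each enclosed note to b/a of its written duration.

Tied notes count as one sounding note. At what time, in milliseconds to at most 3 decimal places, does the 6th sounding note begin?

1. 0.0ms @ 0 + 1081.081ms (2)
2. 1081.081ms @ 2 + 180.18ms (1/3)
3. 1261.261ms @ 7/3 + 180.18ms (1/3)
4. 1441.441ms @ 8/3 + 180.18ms (1/3)
5. 1621.622ms @ 3 + 540.541ms (1)
6. 2162.162ms @ 4 + 810.811ms (3/2)
7. 2972.973ms @ 11/2 + 270.27ms (1/2)
8. 3243.243ms @ 6 + 270.27ms (1/2)
9. 3513.514ms @ 13/2 + 135.135ms (1/4)
10. 3648.649ms @ 27/4 + 135.135ms (1/4)
11. 3783.784ms @ 7 + 540.541ms (1)

note 6 onset = 4b = 2162.162ms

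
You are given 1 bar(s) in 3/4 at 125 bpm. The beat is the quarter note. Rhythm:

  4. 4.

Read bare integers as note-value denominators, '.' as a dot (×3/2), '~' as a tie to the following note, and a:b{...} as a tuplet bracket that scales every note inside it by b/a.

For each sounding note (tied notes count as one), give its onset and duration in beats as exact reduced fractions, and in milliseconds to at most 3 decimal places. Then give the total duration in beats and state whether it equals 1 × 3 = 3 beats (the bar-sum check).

1) 0.0ms=0b +720.0ms=3/2b
2) 720.0ms=3/2b +720.0ms=3/2b
Σ=3b of 3 (125bpm 3/4) — PASS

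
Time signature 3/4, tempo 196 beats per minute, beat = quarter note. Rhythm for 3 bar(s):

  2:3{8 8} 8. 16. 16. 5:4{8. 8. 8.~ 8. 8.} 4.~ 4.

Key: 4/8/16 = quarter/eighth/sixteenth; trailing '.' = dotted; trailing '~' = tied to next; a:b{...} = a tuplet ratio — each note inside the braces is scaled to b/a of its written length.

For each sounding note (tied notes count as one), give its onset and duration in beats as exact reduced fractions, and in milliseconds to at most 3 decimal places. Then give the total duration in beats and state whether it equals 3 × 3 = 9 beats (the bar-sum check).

1) 0.0ms=0b +229.592ms=3/4b
2) 229.592ms=3/4b +229.592ms=3/4b
3) 459.184ms=3/2b +229.592ms=3/4b
4) 688.776ms=9/4b +114.796ms=3/8b
5) 803.571ms=21/8b +114.796ms=3/8b
6) 918.367ms=3b +183.673ms=3/5b
7) 1102.041ms=18/5b +183.673ms=3/5b
8) 1285.714ms=21/5b +367.347ms=6/5b
9) 1653.061ms=27/5b +183.673ms=3/5b
10) 1836.735ms=6b +918.367ms=3b
Σ=9b of 9 (196bpm 3/4) — PASS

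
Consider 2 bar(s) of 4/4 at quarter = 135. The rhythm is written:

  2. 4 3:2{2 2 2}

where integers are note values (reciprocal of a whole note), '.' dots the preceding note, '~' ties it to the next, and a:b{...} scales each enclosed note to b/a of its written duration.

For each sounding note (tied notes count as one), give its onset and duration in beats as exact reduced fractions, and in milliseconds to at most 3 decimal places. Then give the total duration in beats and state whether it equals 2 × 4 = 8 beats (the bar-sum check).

1) 0.0ms=0b +1333.333ms=3b
2) 1333.333ms=3b +444.444ms=1b
3) 1777.778ms=4b +592.593ms=4/3b
4) 2370.37ms=16/3b +592.593ms=4/3b
5) 2962.963ms=20/3b +592.593ms=4/3b
Σ=8b of 8 (135bpm 4/4) — PASS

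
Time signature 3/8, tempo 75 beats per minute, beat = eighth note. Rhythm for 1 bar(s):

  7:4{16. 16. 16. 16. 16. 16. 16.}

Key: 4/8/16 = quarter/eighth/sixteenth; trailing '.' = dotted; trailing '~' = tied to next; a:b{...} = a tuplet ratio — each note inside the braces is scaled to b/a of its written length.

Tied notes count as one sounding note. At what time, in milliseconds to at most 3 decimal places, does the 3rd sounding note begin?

note 3 onset = 6/7b = 685.714ms

1. 0.0ms @ 0 + 342.857ms (3/7)
2. 342.857ms @ 3/7 + 342.857ms (3/7)
3. 685.714ms @ 6/7 + 342.857ms (3/7)
4. 1028.571ms @ 9/7 + 342.857ms (3/7)
5. 1371.429ms @ 12/7 + 342.857ms (3/7)
6. 1714.286ms @ 15/7 + 342.857ms (3/7)
7. 2057.143ms @ 18/7 + 342.857ms (3/7)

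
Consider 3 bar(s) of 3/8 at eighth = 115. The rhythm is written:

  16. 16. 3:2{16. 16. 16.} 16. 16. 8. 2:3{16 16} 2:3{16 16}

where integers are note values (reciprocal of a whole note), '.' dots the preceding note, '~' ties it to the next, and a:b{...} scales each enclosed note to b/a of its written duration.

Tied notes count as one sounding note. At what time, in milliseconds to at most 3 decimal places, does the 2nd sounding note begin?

1. 0.0ms @ 0 + 391.304ms (3/4)
2. 391.304ms @ 3/4 + 391.304ms (3/4)
3. 782.609ms @ 3/2 + 260.87ms (1/2)
4. 1043.478ms @ 2 + 260.87ms (1/2)
5. 1304.348ms @ 5/2 + 260.87ms (1/2)
6. 1565.217ms @ 3 + 391.304ms (3/4)
7. 1956.522ms @ 15/4 + 391.304ms (3/4)
8. 2347.826ms @ 9/2 + 782.609ms (3/2)
9. 3130.435ms @ 6 + 391.304ms (3/4)
10. 3521.739ms @ 27/4 + 391.304ms (3/4)
11. 3913.043ms @ 15/2 + 391.304ms (3/4)
12. 4304.348ms @ 33/4 + 391.304ms (3/4)

note 2 onset = 3/4b = 391.304ms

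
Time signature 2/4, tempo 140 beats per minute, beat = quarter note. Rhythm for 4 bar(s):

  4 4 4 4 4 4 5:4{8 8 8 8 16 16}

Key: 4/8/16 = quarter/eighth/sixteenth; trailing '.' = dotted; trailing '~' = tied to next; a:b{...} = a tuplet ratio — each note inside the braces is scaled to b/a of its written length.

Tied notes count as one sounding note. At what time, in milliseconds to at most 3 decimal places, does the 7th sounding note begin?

1. 0.0ms @ 0 + 428.571ms (1)
2. 428.571ms @ 1 + 428.571ms (1)
3. 857.143ms @ 2 + 428.571ms (1)
4. 1285.714ms @ 3 + 428.571ms (1)
5. 1714.286ms @ 4 + 428.571ms (1)
6. 2142.857ms @ 5 + 428.571ms (1)
7. 2571.429ms @ 6 + 171.429ms (2/5)
8. 2742.857ms @ 32/5 + 171.429ms (2/5)
9. 2914.286ms @ 34/5 + 171.429ms (2/5)
10. 3085.714ms @ 36/5 + 171.429ms (2/5)
11. 3257.143ms @ 38/5 + 85.714ms (1/5)
12. 3342.857ms @ 39/5 + 85.714ms (1/5)

note 7 onset = 6b = 2571.429ms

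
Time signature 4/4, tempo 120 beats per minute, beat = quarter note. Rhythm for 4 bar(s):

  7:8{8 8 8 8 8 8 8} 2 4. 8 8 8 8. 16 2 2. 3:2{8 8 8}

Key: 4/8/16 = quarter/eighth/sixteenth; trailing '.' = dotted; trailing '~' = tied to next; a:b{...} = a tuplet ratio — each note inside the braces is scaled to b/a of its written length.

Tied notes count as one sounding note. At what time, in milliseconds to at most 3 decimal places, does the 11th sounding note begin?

note 11 onset = 8b = 4000.0ms

1. 0.0ms @ 0 + 285.714ms (4/7)
2. 285.714ms @ 4/7 + 285.714ms (4/7)
3. 571.429ms @ 8/7 + 285.714ms (4/7)
4. 857.143ms @ 12/7 + 285.714ms (4/7)
5. 1142.857ms @ 16/7 + 285.714ms (4/7)
6. 1428.571ms @ 20/7 + 285.714ms (4/7)
7. 1714.286ms @ 24/7 + 285.714ms (4/7)
8. 2000.0ms @ 4 + 1000.0ms (2)
9. 3000.0ms @ 6 + 750.0ms (3/2)
10. 3750.0ms @ 15/2 + 250.0ms (1/2)
11. 4000.0ms @ 8 + 250.0ms (1/2)
12. 4250.0ms @ 17/2 + 250.0ms (1/2)
13. 4500.0ms @ 9 + 375.0ms (3/4)
14. 4875.0ms @ 39/4 + 125.0ms (1/4)
15. 5000.0ms @ 10 + 1000.0ms (2)
16. 6000.0ms @ 12 + 1500.0ms (3)
17. 7500.0ms @ 15 + 166.667ms (1/3)
18. 7666.667ms @ 46/3 + 166.667ms (1/3)
19. 7833.333ms @ 47/3 + 166.667ms (1/3)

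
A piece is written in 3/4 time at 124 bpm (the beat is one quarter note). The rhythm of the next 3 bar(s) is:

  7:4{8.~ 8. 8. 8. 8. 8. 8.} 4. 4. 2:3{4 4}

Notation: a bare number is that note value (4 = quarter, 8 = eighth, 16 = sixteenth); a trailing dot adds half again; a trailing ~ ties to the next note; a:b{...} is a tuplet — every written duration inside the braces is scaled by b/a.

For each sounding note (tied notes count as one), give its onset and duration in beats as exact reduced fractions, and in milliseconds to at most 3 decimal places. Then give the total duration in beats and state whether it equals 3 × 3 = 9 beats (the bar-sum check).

1) 0.0ms=0b +414.747ms=6/7b
2) 414.747ms=6/7b +207.373ms=3/7b
3) 622.12ms=9/7b +207.373ms=3/7b
4) 829.493ms=12/7b +207.373ms=3/7b
5) 1036.866ms=15/7b +207.373ms=3/7b
6) 1244.24ms=18/7b +207.373ms=3/7b
7) 1451.613ms=3b +725.806ms=3/2b
8) 2177.419ms=9/2b +725.806ms=3/2b
9) 2903.226ms=6b +725.806ms=3/2b
10) 3629.032ms=15/2b +725.806ms=3/2b
Σ=9b of 9 (124bpm 3/4) — PASS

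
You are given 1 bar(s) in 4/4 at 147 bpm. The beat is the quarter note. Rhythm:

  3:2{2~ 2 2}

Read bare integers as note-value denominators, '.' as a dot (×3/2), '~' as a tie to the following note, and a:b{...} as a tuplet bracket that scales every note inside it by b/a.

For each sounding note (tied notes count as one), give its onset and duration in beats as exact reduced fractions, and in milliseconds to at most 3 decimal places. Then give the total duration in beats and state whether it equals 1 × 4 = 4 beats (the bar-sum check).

1) 0.0ms=0b +1088.435ms=8/3b
2) 1088.435ms=8/3b +544.218ms=4/3b
Σ=4b of 4 (147bpm 4/4) — PASS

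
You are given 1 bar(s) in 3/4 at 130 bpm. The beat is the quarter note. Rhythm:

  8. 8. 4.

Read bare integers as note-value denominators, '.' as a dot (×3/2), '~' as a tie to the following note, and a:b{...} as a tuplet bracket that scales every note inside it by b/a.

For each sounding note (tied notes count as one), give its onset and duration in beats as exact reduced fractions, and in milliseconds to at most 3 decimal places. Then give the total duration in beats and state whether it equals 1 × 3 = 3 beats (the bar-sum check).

1) 0.0ms=0b +346.154ms=3/4b
2) 346.154ms=3/4b +346.154ms=3/4b
3) 692.308ms=3/2b +692.308ms=3/2b
Σ=3b of 3 (130bpm 3/4) — PASS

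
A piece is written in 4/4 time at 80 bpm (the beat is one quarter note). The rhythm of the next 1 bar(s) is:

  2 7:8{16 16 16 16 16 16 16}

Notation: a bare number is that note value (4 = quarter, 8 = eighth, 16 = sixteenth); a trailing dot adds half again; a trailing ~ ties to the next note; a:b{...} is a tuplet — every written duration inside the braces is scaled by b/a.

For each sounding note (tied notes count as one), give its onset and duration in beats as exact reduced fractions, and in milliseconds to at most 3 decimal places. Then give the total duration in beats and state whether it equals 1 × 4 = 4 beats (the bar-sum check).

1) 0.0ms=0b +1500.0ms=2b
2) 1500.0ms=2b +214.286ms=2/7b
3) 1714.286ms=16/7b +214.286ms=2/7b
4) 1928.571ms=18/7b +214.286ms=2/7b
5) 2142.857ms=20/7b +214.286ms=2/7b
6) 2357.143ms=22/7b +214.286ms=2/7b
7) 2571.429ms=24/7b +214.286ms=2/7b
8) 2785.714ms=26/7b +214.286ms=2/7b
Σ=4b of 4 (80bpm 4/4) — PASS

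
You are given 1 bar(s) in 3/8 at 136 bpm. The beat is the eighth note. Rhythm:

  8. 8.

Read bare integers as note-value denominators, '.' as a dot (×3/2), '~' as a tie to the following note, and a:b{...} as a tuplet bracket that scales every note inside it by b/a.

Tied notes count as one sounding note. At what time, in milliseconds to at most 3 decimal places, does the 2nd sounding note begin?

1. 0.0ms @ 0 + 661.765ms (3/2)
2. 661.765ms @ 3/2 + 661.765ms (3/2)

note 2 onset = 3/2b = 661.765ms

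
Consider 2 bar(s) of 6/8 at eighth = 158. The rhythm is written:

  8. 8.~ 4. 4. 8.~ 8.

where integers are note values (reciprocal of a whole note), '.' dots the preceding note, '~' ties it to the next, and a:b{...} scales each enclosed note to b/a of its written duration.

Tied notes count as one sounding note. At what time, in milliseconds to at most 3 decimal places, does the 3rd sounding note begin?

note 3 onset = 6b = 2278.481ms

1. 0.0ms @ 0 + 569.62ms (3/2)
2. 569.62ms @ 3/2 + 1708.861ms (9/2)
3. 2278.481ms @ 6 + 1139.241ms (3)
4. 3417.722ms @ 9 + 1139.241ms (3)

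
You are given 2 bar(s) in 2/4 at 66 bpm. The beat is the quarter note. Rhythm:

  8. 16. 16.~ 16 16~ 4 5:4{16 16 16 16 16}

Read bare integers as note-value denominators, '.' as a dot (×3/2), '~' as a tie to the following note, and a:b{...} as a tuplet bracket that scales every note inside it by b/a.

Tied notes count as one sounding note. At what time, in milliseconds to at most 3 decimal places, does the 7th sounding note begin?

1. 0.0ms @ 0 + 681.818ms (3/4)
2. 681.818ms @ 3/4 + 340.909ms (3/8)
3. 1022.727ms @ 9/8 + 568.182ms (5/8)
4. 1590.909ms @ 7/4 + 1136.364ms (5/4)
5. 2727.273ms @ 3 + 181.818ms (1/5)
6. 2909.091ms @ 16/5 + 181.818ms (1/5)
7. 3090.909ms @ 17/5 + 181.818ms (1/5)
8. 3272.727ms @ 18/5 + 181.818ms (1/5)
9. 3454.545ms @ 19/5 + 181.818ms (1/5)

note 7 onset = 17/5b = 3090.909ms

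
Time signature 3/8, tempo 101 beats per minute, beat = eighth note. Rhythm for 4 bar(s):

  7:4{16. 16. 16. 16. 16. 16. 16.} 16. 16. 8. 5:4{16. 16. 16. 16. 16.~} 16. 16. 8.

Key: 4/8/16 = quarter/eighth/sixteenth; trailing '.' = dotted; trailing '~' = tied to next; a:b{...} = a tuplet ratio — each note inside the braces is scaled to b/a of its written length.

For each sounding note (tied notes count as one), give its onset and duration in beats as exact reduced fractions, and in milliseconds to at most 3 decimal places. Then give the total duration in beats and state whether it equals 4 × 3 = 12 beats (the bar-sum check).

1) 0.0ms=0b +254.597ms=3/7b
2) 254.597ms=3/7b +254.597ms=3/7b
3) 509.194ms=6/7b +254.597ms=3/7b
4) 763.791ms=9/7b +254.597ms=3/7b
5) 1018.388ms=12/7b +254.597ms=3/7b
6) 1272.984ms=15/7b +254.597ms=3/7b
7) 1527.581ms=18/7b +254.597ms=3/7b
8) 1782.178ms=3b +445.545ms=3/4b
9) 2227.723ms=15/4b +445.545ms=3/4b
10) 2673.267ms=9/2b +891.089ms=3/2b
11) 3564.356ms=6b +356.436ms=3/5b
12) 3920.792ms=33/5b +356.436ms=3/5b
13) 4277.228ms=36/5b +356.436ms=3/5b
14) 4633.663ms=39/5b +356.436ms=3/5b
15) 4990.099ms=42/5b +801.98ms=27/20b
16) 5792.079ms=39/4b +445.545ms=3/4b
17) 6237.624ms=21/2b +891.089ms=3/2b
Σ=12b of 12 (101bpm 3/8) — PASS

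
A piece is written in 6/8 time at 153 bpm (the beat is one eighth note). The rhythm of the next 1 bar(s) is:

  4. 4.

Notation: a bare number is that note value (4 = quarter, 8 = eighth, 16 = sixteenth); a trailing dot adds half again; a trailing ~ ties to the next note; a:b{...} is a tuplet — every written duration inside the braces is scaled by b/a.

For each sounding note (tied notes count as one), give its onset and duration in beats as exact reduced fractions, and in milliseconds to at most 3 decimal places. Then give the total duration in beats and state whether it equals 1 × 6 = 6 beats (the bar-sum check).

1) 0.0ms=0b +1176.471ms=3b
2) 1176.471ms=3b +1176.471ms=3b
Σ=6b of 6 (153bpm 6/8) — PASS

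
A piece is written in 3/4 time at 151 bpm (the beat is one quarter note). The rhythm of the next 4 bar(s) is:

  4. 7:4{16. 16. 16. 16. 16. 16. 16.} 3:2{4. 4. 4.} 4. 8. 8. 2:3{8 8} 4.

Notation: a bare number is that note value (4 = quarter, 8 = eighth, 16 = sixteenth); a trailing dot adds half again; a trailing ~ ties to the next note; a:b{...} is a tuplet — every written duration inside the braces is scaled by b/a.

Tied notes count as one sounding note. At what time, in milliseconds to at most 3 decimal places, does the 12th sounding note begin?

note 12 onset = 6b = 2384.106ms

1. 0.0ms @ 0 + 596.026ms (3/2)
2. 596.026ms @ 3/2 + 85.147ms (3/14)
3. 681.173ms @ 12/7 + 85.147ms (3/14)
4. 766.32ms @ 27/14 + 85.147ms (3/14)
5. 851.466ms @ 15/7 + 85.147ms (3/14)
6. 936.613ms @ 33/14 + 85.147ms (3/14)
7. 1021.76ms @ 18/7 + 85.147ms (3/14)
8. 1106.906ms @ 39/14 + 85.147ms (3/14)
9. 1192.053ms @ 3 + 397.351ms (1)
10. 1589.404ms @ 4 + 397.351ms (1)
11. 1986.755ms @ 5 + 397.351ms (1)
12. 2384.106ms @ 6 + 596.026ms (3/2)
13. 2980.132ms @ 15/2 + 298.013ms (3/4)
14. 3278.146ms @ 33/4 + 298.013ms (3/4)
15. 3576.159ms @ 9 + 298.013ms (3/4)
16. 3874.172ms @ 39/4 + 298.013ms (3/4)
17. 4172.185ms @ 21/2 + 596.026ms (3/2)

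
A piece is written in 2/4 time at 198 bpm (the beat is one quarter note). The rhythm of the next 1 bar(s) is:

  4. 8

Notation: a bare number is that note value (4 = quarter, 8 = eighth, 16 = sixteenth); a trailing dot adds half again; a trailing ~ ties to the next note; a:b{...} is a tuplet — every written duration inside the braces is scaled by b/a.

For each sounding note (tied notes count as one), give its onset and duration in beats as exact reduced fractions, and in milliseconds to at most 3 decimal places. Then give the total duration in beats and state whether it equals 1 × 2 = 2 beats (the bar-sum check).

1) 0.0ms=0b +454.545ms=3/2b
2) 454.545ms=3/2b +151.515ms=1/2b
Σ=2b of 2 (198bpm 2/4) — PASS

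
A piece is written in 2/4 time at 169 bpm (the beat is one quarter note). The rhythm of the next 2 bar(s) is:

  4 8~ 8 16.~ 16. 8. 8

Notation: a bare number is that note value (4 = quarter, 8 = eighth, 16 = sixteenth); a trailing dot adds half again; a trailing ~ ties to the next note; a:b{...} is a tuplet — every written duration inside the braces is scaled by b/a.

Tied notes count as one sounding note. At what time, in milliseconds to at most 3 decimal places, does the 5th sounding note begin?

note 5 onset = 7/2b = 1242.604ms

1. 0.0ms @ 0 + 355.03ms (1)
2. 355.03ms @ 1 + 355.03ms (1)
3. 710.059ms @ 2 + 266.272ms (3/4)
4. 976.331ms @ 11/4 + 266.272ms (3/4)
5. 1242.604ms @ 7/2 + 177.515ms (1/2)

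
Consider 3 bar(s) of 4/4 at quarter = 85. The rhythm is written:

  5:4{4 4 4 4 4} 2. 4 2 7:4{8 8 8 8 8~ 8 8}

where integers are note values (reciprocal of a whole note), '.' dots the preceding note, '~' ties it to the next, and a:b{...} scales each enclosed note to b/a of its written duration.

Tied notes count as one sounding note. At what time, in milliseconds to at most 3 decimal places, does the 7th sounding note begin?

1. 0.0ms @ 0 + 564.706ms (4/5)
2. 564.706ms @ 4/5 + 564.706ms (4/5)
3. 1129.412ms @ 8/5 + 564.706ms (4/5)
4. 1694.118ms @ 12/5 + 564.706ms (4/5)
5. 2258.824ms @ 16/5 + 564.706ms (4/5)
6. 2823.529ms @ 4 + 2117.647ms (3)
7. 4941.176ms @ 7 + 705.882ms (1)
8. 5647.059ms @ 8 + 1411.765ms (2)
9. 7058.824ms @ 10 + 201.681ms (2/7)
10. 7260.504ms @ 72/7 + 201.681ms (2/7)
11. 7462.185ms @ 74/7 + 201.681ms (2/7)
12. 7663.866ms @ 76/7 + 201.681ms (2/7)
13. 7865.546ms @ 78/7 + 403.361ms (4/7)
14. 8268.908ms @ 82/7 + 201.681ms (2/7)

note 7 onset = 7b = 4941.176ms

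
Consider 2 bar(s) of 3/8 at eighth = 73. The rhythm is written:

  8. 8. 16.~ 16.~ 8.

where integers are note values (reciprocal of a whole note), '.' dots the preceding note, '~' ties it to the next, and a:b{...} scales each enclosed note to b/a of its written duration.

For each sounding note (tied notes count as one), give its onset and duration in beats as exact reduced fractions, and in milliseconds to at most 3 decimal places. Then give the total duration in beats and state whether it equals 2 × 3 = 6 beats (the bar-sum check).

1) 0.0ms=0b +1232.877ms=3/2b
2) 1232.877ms=3/2b +1232.877ms=3/2b
3) 2465.753ms=3b +2465.753ms=3b
Σ=6b of 6 (73bpm 3/8) — PASS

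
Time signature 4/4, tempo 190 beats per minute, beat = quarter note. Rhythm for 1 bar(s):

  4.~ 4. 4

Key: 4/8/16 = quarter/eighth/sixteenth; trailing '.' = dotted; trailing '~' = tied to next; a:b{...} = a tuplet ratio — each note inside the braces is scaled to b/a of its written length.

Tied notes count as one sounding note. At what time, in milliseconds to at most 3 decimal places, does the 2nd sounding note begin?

note 2 onset = 3b = 947.368ms

1. 0.0ms @ 0 + 947.368ms (3)
2. 947.368ms @ 3 + 315.789ms (1)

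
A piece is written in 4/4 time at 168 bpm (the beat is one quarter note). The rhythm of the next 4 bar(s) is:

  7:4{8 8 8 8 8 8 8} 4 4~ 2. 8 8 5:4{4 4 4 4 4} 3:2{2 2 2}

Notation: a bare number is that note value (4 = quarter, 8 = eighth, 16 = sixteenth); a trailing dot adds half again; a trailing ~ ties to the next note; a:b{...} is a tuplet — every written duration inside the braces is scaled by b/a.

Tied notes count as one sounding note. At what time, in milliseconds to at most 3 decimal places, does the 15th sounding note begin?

note 15 onset = 52/5b = 3714.286ms

1. 0.0ms @ 0 + 102.041ms (2/7)
2. 102.041ms @ 2/7 + 102.041ms (2/7)
3. 204.082ms @ 4/7 + 102.041ms (2/7)
4. 306.122ms @ 6/7 + 102.041ms (2/7)
5. 408.163ms @ 8/7 + 102.041ms (2/7)
6. 510.204ms @ 10/7 + 102.041ms (2/7)
7. 612.245ms @ 12/7 + 102.041ms (2/7)
8. 714.286ms @ 2 + 357.143ms (1)
9. 1071.429ms @ 3 + 1428.571ms (4)
10. 2500.0ms @ 7 + 178.571ms (1/2)
11. 2678.571ms @ 15/2 + 178.571ms (1/2)
12. 2857.143ms @ 8 + 285.714ms (4/5)
13. 3142.857ms @ 44/5 + 285.714ms (4/5)
14. 3428.571ms @ 48/5 + 285.714ms (4/5)
15. 3714.286ms @ 52/5 + 285.714ms (4/5)
16. 4000.0ms @ 56/5 + 285.714ms (4/5)
17. 4285.714ms @ 12 + 476.19ms (4/3)
18. 4761.905ms @ 40/3 + 476.19ms (4/3)
19. 5238.095ms @ 44/3 + 476.19ms (4/3)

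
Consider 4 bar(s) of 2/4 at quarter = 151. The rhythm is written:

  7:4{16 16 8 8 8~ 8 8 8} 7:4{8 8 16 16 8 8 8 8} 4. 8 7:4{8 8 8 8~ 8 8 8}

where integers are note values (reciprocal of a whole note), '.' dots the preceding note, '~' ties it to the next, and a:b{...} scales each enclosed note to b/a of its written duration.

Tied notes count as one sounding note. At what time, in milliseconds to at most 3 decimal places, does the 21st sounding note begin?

1. 0.0ms @ 0 + 56.764ms (1/7)
2. 56.764ms @ 1/7 + 56.764ms (1/7)
3. 113.529ms @ 2/7 + 113.529ms (2/7)
4. 227.058ms @ 4/7 + 113.529ms (2/7)
5. 340.587ms @ 6/7 + 227.058ms (4/7)
6. 567.644ms @ 10/7 + 113.529ms (2/7)
7. 681.173ms @ 12/7 + 113.529ms (2/7)
8. 794.702ms @ 2 + 113.529ms (2/7)
9. 908.231ms @ 16/7 + 113.529ms (2/7)
10. 1021.76ms @ 18/7 + 56.764ms (1/7)
11. 1078.524ms @ 19/7 + 56.764ms (1/7)
12. 1135.289ms @ 20/7 + 113.529ms (2/7)
13. 1248.817ms @ 22/7 + 113.529ms (2/7)
14. 1362.346ms @ 24/7 + 113.529ms (2/7)
15. 1475.875ms @ 26/7 + 113.529ms (2/7)
16. 1589.404ms @ 4 + 596.026ms (3/2)
17. 2185.43ms @ 11/2 + 198.675ms (1/2)
18. 2384.106ms @ 6 + 113.529ms (2/7)
19. 2497.635ms @ 44/7 + 113.529ms (2/7)
20. 2611.164ms @ 46/7 + 113.529ms (2/7)
21. 2724.693ms @ 48/7 + 227.058ms (4/7)
22. 2951.75ms @ 52/7 + 113.529ms (2/7)
23. 3065.279ms @ 54/7 + 113.529ms (2/7)

note 21 onset = 48/7b = 2724.693ms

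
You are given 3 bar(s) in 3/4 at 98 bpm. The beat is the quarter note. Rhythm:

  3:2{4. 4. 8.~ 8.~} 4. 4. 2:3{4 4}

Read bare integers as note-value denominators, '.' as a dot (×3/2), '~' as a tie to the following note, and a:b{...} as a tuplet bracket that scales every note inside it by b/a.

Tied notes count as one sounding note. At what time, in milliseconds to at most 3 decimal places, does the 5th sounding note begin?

1. 0.0ms @ 0 + 612.245ms (1)
2. 612.245ms @ 1 + 612.245ms (1)
3. 1224.49ms @ 2 + 1530.612ms (5/2)
4. 2755.102ms @ 9/2 + 918.367ms (3/2)
5. 3673.469ms @ 6 + 918.367ms (3/2)
6. 4591.837ms @ 15/2 + 918.367ms (3/2)

note 5 onset = 6b = 3673.469ms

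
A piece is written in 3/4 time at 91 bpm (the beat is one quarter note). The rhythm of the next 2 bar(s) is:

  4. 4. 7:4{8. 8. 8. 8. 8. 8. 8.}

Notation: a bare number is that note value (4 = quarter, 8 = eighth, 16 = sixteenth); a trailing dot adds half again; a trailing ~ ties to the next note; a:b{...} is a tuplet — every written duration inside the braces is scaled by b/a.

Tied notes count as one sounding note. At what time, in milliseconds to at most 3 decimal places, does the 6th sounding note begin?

1. 0.0ms @ 0 + 989.011ms (3/2)
2. 989.011ms @ 3/2 + 989.011ms (3/2)
3. 1978.022ms @ 3 + 282.575ms (3/7)
4. 2260.597ms @ 24/7 + 282.575ms (3/7)
5. 2543.171ms @ 27/7 + 282.575ms (3/7)
6. 2825.746ms @ 30/7 + 282.575ms (3/7)
7. 3108.32ms @ 33/7 + 282.575ms (3/7)
8. 3390.895ms @ 36/7 + 282.575ms (3/7)
9. 3673.469ms @ 39/7 + 282.575ms (3/7)

note 6 onset = 30/7b = 2825.746ms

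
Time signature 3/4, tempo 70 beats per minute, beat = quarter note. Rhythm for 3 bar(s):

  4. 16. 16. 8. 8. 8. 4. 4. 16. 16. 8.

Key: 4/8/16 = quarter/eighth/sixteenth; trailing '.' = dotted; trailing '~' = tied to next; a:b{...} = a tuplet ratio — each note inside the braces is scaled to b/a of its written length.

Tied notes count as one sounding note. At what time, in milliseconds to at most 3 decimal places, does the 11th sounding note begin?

note 11 onset = 33/4b = 7071.429ms

1. 0.0ms @ 0 + 1285.714ms (3/2)
2. 1285.714ms @ 3/2 + 321.429ms (3/8)
3. 1607.143ms @ 15/8 + 321.429ms (3/8)
4. 1928.571ms @ 9/4 + 642.857ms (3/4)
5. 2571.429ms @ 3 + 642.857ms (3/4)
6. 3214.286ms @ 15/4 + 642.857ms (3/4)
7. 3857.143ms @ 9/2 + 1285.714ms (3/2)
8. 5142.857ms @ 6 + 1285.714ms (3/2)
9. 6428.571ms @ 15/2 + 321.429ms (3/8)
10. 6750.0ms @ 63/8 + 321.429ms (3/8)
11. 7071.429ms @ 33/4 + 642.857ms (3/4)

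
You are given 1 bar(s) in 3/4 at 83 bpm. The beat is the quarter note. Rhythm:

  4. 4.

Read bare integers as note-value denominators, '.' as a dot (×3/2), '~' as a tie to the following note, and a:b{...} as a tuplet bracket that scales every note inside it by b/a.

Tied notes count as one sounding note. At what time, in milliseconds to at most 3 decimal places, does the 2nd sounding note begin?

note 2 onset = 3/2b = 1084.337ms

1. 0.0ms @ 0 + 1084.337ms (3/2)
2. 1084.337ms @ 3/2 + 1084.337ms (3/2)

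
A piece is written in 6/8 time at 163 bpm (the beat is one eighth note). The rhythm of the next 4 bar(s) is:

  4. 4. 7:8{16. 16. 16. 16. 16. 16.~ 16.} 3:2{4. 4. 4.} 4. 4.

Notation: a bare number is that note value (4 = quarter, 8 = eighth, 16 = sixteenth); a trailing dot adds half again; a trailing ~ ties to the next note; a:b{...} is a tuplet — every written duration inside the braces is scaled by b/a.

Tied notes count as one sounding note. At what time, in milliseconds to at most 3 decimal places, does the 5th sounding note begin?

note 5 onset = 54/7b = 2839.614ms

1. 0.0ms @ 0 + 1104.294ms (3)
2. 1104.294ms @ 3 + 1104.294ms (3)
3. 2208.589ms @ 6 + 315.513ms (6/7)
4. 2524.102ms @ 48/7 + 315.513ms (6/7)
5. 2839.614ms @ 54/7 + 315.513ms (6/7)
6. 3155.127ms @ 60/7 + 315.513ms (6/7)
7. 3470.64ms @ 66/7 + 315.513ms (6/7)
8. 3786.152ms @ 72/7 + 631.025ms (12/7)
9. 4417.178ms @ 12 + 736.196ms (2)
10. 5153.374ms @ 14 + 736.196ms (2)
11. 5889.571ms @ 16 + 736.196ms (2)
12. 6625.767ms @ 18 + 1104.294ms (3)
13. 7730.061ms @ 21 + 1104.294ms (3)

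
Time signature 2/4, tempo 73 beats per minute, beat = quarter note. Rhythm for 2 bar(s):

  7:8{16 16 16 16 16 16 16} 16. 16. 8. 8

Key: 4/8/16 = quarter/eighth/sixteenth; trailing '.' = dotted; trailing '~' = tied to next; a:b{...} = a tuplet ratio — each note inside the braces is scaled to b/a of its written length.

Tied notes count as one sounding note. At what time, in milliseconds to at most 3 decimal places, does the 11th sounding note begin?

1. 0.0ms @ 0 + 234.834ms (2/7)
2. 234.834ms @ 2/7 + 234.834ms (2/7)
3. 469.667ms @ 4/7 + 234.834ms (2/7)
4. 704.501ms @ 6/7 + 234.834ms (2/7)
5. 939.335ms @ 8/7 + 234.834ms (2/7)
6. 1174.168ms @ 10/7 + 234.834ms (2/7)
7. 1409.002ms @ 12/7 + 234.834ms (2/7)
8. 1643.836ms @ 2 + 308.219ms (3/8)
9. 1952.055ms @ 19/8 + 308.219ms (3/8)
10. 2260.274ms @ 11/4 + 616.438ms (3/4)
11. 2876.712ms @ 7/2 + 410.959ms (1/2)

note 11 onset = 7/2b = 2876.712ms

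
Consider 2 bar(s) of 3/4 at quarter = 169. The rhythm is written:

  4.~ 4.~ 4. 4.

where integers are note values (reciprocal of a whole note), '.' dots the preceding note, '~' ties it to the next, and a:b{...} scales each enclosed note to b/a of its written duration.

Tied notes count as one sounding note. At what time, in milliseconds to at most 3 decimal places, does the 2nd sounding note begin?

note 2 onset = 9/2b = 1597.633ms

1. 0.0ms @ 0 + 1597.633ms (9/2)
2. 1597.633ms @ 9/2 + 532.544ms (3/2)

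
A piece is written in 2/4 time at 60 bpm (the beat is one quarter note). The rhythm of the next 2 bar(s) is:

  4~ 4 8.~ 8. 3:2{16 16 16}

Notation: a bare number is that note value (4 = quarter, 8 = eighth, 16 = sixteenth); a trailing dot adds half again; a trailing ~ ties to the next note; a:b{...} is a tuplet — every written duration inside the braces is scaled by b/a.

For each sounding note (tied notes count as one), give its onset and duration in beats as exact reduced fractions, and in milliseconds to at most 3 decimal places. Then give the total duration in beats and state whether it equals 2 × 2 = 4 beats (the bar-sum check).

1) 0.0ms=0b +2000.0ms=2b
2) 2000.0ms=2b +1500.0ms=3/2b
3) 3500.0ms=7/2b +166.667ms=1/6b
4) 3666.667ms=11/3b +166.667ms=1/6b
5) 3833.333ms=23/6b +166.667ms=1/6b
Σ=4b of 4 (60bpm 2/4) — PASS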